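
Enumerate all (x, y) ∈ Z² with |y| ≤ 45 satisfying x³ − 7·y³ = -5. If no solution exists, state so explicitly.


The equation is x³ - 7y³ = -5. For fixed y, x³ = 7·y³ − 5, so a solution requires the RHS to be a perfect cube.
Strategy: iterate y from -45 to 45, compute RHS = 7·y³ − 5, and check whether it is a (positive or negative) perfect cube.
Check small values of y:
  y = 0: RHS = -5 is not a perfect cube.
  y = 1: RHS = 2 is not a perfect cube.
  y = -1: RHS = -12 is not a perfect cube.
  y = 2: RHS = 51 is not a perfect cube.
  y = -2: RHS = -61 is not a perfect cube.
  y = 3: RHS = 184 is not a perfect cube.
  y = -3: RHS = -194 is not a perfect cube.
Continuing the search up to |y| = 45 finds no solutions either.
No (x, y) in the scanned range satisfies the equation.

No integer solutions with |y| ≤ 45.


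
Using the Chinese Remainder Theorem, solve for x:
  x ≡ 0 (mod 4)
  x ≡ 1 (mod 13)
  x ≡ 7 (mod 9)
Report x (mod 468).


Moduli 4, 13, 9 are pairwise coprime; by CRT there is a unique solution modulo M = 4 · 13 · 9 = 468.
Solve pairwise, accumulating the modulus:
  Start with x ≡ 0 (mod 4).
  Combine with x ≡ 1 (mod 13): since gcd(4, 13) = 1, we get a unique residue mod 52.
    Write x = 0 + 4·t and substitute into x ≡ 1 (mod 13): 4·t ≡ 1 − 0 = 1 (mod 13).
    The inverse of 4 mod 13 is 10 (since 4·10 = 40 = 3·13 + 1), so t ≡ 10·1 = 10 ≡ 10 (mod 13).
    Then x = 0 + 4·10 = 40, valid modulo lcm(4, 13) = 52: x ≡ 40 (mod 52).
  Combine with x ≡ 7 (mod 9): since gcd(52, 9) = 1, we get a unique residue mod 468.
    Write x = 40 + 52·t and substitute into x ≡ 7 (mod 9): 52·t ≡ 7 − 40 = -33 (mod 9).
    Reduce coefficients mod 9: 7·t ≡ 3 (mod 9).
    The inverse of 7 mod 9 is 4 (since 7·4 = 28 = 3·9 + 1), so t ≡ 4·3 = 12 ≡ 3 (mod 9).
    Then x = 40 + 52·3 = 196, valid modulo lcm(52, 9) = 468: x ≡ 196 (mod 468).
Verify: 196 mod 4 = 0 ✓, 196 mod 13 = 1 ✓, 196 mod 9 = 7 ✓.

x ≡ 196 (mod 468).


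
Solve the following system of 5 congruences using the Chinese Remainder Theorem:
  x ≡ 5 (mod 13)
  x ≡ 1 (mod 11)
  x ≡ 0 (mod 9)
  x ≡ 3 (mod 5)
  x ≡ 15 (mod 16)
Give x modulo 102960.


Product of moduli M = 13 · 11 · 9 · 5 · 16 = 102960.
Merge one congruence at a time:
  Start: x ≡ 5 (mod 13).
  Combine with x ≡ 1 (mod 11); new modulus lcm = 143.
    Write x = 5 + 13·t and substitute into x ≡ 1 (mod 11): 13·t ≡ 1 − 5 = -4 (mod 11).
    Reduce coefficients mod 11: 2·t ≡ 7 (mod 11).
    The inverse of 2 mod 11 is 6 (since 2·6 = 12 = 1·11 + 1), so t ≡ 6·7 = 42 ≡ 9 (mod 11).
    Then x = 5 + 13·9 = 122, valid modulo lcm(13, 11) = 143: x ≡ 122 (mod 143).
  Combine with x ≡ 0 (mod 9); new modulus lcm = 1287.
    Write x = 122 + 143·t and substitute into x ≡ 0 (mod 9): 143·t ≡ 0 − 122 = -122 (mod 9).
    Reduce coefficients mod 9: 8·t ≡ 4 (mod 9).
    The inverse of 8 mod 9 is 8 (since 8·8 = 64 = 7·9 + 1), so t ≡ 8·4 = 32 ≡ 5 (mod 9).
    Then x = 122 + 143·5 = 837, valid modulo lcm(143, 9) = 1287: x ≡ 837 (mod 1287).
  Combine with x ≡ 3 (mod 5); new modulus lcm = 6435.
    Write x = 837 + 1287·t and substitute into x ≡ 3 (mod 5): 1287·t ≡ 3 − 837 = -834 (mod 5).
    Reduce coefficients mod 5: 2·t ≡ 1 (mod 5).
    The inverse of 2 mod 5 is 3 (since 2·3 = 6 = 1·5 + 1), so t ≡ 3·1 = 3 ≡ 3 (mod 5).
    Then x = 837 + 1287·3 = 4698, valid modulo lcm(1287, 5) = 6435: x ≡ 4698 (mod 6435).
  Combine with x ≡ 15 (mod 16); new modulus lcm = 102960.
    Write x = 4698 + 6435·t and substitute into x ≡ 15 (mod 16): 6435·t ≡ 15 − 4698 = -4683 (mod 16).
    Reduce coefficients mod 16: 3·t ≡ 5 (mod 16).
    The inverse of 3 mod 16 is 11 (since 3·11 = 33 = 2·16 + 1), so t ≡ 11·5 = 55 ≡ 7 (mod 16).
    Then x = 4698 + 6435·7 = 49743, valid modulo lcm(6435, 16) = 102960: x ≡ 49743 (mod 102960).
Verify against each original: 49743 mod 13 = 5, 49743 mod 11 = 1, 49743 mod 9 = 0, 49743 mod 5 = 3, 49743 mod 16 = 15.

x ≡ 49743 (mod 102960).


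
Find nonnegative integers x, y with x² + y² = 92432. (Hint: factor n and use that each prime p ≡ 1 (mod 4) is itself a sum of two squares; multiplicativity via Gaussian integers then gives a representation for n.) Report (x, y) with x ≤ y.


Step 1: Factor n = 92432 = 2^4 · 53 · 109.
Step 2: Check the mod-4 condition on each prime factor: 2 = 2 (special); 53 ≡ 1 (mod 4), exponent 1; 109 ≡ 1 (mod 4), exponent 1.
All primes ≡ 3 (mod 4) appear to even exponent (or don't appear), so by the two-squares theorem n IS expressible as a sum of two squares.
Step 3: Build a representation. Group n = k² · m with k = 4 and m = 53 · 109 = 5777 (a product of primes ≡ 1 (mod 4)); a representation of m scales to one of n via (k·x)² + (k·y)² = k²(x² + y²). Each prime p ≡ 1 (mod 4) is itself a sum of two squares; find a² by testing p − a² for a perfect square:
  53: 53 − 1² = 52, 53 − 2² = 49 = 7² ⇒ 53 = 2² + 7².
  109: 109 − 1² = 108, 109 − 2² = 105, 109 − 3² = 100 = 10² ⇒ 109 = 3² + 10².
  Combine using the Brahmagupta–Fibonacci identity (a² + b²)(c² + d²) = (ac − bd)² + (ad + bc)² = (ac + bd)² + (ad − bc)²:
  53 · 109 = 5777: from (2² + 7²)(3² + 10²), take (2·3 − 7·10, 2·10 + 7·3) = (6 − 70, 20 + 21) = (-64, 41); dropping signs (only squares matter) gives (64, 41); check 64² + 41² = 4096 + 1681 = 5777 ✓.
  Scale by k = 4: (4·64, 4·41) = (256, 164).
Step 4: Order so x ≤ y and verify: 164² + 256² = 26896 + 65536 = 92432 = n. ✓

n = 92432 = 164² + 256² (one valid representation with x ≤ y).


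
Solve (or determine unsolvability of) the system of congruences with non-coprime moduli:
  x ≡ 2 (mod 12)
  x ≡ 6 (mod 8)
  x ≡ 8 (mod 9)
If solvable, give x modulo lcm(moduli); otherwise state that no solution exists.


Moduli 12, 8, 9 are not pairwise coprime, so CRT works modulo lcm(m_i) when all pairwise compatibility conditions hold.
Pairwise compatibility: gcd(m_i, m_j) must divide a_i - a_j for every pair.
Merge one congruence at a time:
  Start: x ≡ 2 (mod 12).
  Combine with x ≡ 6 (mod 8): gcd(12, 8) = 4; 6 - 2 = 4, which IS divisible by 4, so compatible.
    Write x = 2 + 12·t and substitute into x ≡ 6 (mod 8): 12·t ≡ 6 − 2 = 4 (mod 8).
    Divide the congruence (and modulus) by g = 4: 3·t ≡ 1 (mod 2).
    Reduce coefficients mod 2: 1·t ≡ 1 (mod 2).
    So t ≡ 1 (mod 2).
    Then x = 2 + 12·1 = 14, valid modulo lcm(12, 8) = 24: x ≡ 14 (mod 24).
  Combine with x ≡ 8 (mod 9): gcd(24, 9) = 3; 8 - 14 = -6, which IS divisible by 3, so compatible.
    Write x = 14 + 24·t and substitute into x ≡ 8 (mod 9): 24·t ≡ 8 − 14 = -6 (mod 9).
    Divide the congruence (and modulus) by g = 3: 8·t ≡ -2 (mod 3).
    Reduce coefficients mod 3: 2·t ≡ 1 (mod 3).
    The inverse of 2 mod 3 is 2 (since 2·2 = 4 = 1·3 + 1), so t ≡ 2·1 = 2 ≡ 2 (mod 3).
    Then x = 14 + 24·2 = 62, valid modulo lcm(24, 9) = 72: x ≡ 62 (mod 72).
Verify: 62 mod 12 = 2, 62 mod 8 = 6, 62 mod 9 = 8.

x ≡ 62 (mod 72).


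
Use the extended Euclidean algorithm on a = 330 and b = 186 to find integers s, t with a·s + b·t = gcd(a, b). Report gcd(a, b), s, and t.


Euclidean algorithm on (330, 186) — divide until remainder is 0:
  330 = 1 · 186 + 144
  186 = 1 · 144 + 42
  144 = 3 · 42 + 18
  42 = 2 · 18 + 6
  18 = 3 · 6 + 0
gcd(330, 186) = 6.
Track Bezout coefficients alongside the remainders: start with r₀ = 330 = a·1 + b·0 (s = 1, t = 0) and r₁ = 186 = a·0 + b·1 (s = 0, t = 1); each new remainder r_{k+1} = r_{k-1} − q_k·r_k inherits s_{k+1} = s_{k-1} − q_k·s_k, t_{k+1} = t_{k-1} − q_k·t_k, so r_k = a·s_k + b·t_k at every step:
  q = 1: r = 144, s = 1 − 1·0 = 1, t = 0 − 1·1 = -1  (check: 330·1 + 186·(-1) = 144)
  q = 1: r = 42, s = 0 − 1·1 = -1, t = 1 − 1·(-1) = 2  (check: 330·(-1) + 186·2 = 42)
  q = 3: r = 18, s = 1 − 3·(-1) = 4, t = -1 − 3·2 = -7  (check: 330·4 + 186·(-7) = 18)
  q = 2: r = 6, s = -1 − 2·4 = -9, t = 2 − 2·(-7) = 16  (check: 330·(-9) + 186·16 = 6)
The row with r = 6 (the gcd) gives the Bezout coefficients s = -9, t = 16.
Result: 330 · (-9) + 186 · (16) = 6.

gcd(330, 186) = 6; s = -9, t = 16 (check: 330·(-9) + 186·16 = 6).


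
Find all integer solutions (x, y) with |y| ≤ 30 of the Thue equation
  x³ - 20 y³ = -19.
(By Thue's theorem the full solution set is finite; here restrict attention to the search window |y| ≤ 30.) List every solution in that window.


The equation is x³ - 20y³ = -19. For fixed y, x³ = 20·y³ − 19, so a solution requires the RHS to be a perfect cube.
Strategy: iterate y from -30 to 30, compute RHS = 20·y³ − 19, and check whether it is a (positive or negative) perfect cube.
Check small values of y:
  y = 0: RHS = -19 is not a perfect cube.
  y = 1: RHS = 1 = (1)³ ⇒ x = 1 works.
  y = -1: RHS = -39 is not a perfect cube.
  y = 2: RHS = 141 is not a perfect cube.
  y = -2: RHS = -179 is not a perfect cube.
  y = 3: RHS = 521 is not a perfect cube.
  y = -3: RHS = -559 is not a perfect cube.
Continuing the search up to |y| = 30 finds no further solutions beyond those listed.
Collected solutions: (1, 1).

Solutions (with |y| ≤ 30): (1, 1).


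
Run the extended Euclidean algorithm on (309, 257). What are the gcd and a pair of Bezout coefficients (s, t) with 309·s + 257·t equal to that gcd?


Euclidean algorithm on (309, 257) — divide until remainder is 0:
  309 = 1 · 257 + 52
  257 = 4 · 52 + 49
  52 = 1 · 49 + 3
  49 = 16 · 3 + 1
  3 = 3 · 1 + 0
gcd(309, 257) = 1.
Track Bezout coefficients alongside the remainders: start with r₀ = 309 = a·1 + b·0 (s = 1, t = 0) and r₁ = 257 = a·0 + b·1 (s = 0, t = 1); each new remainder r_{k+1} = r_{k-1} − q_k·r_k inherits s_{k+1} = s_{k-1} − q_k·s_k, t_{k+1} = t_{k-1} − q_k·t_k, so r_k = a·s_k + b·t_k at every step:
  q = 1: r = 52, s = 1 − 1·0 = 1, t = 0 − 1·1 = -1  (check: 309·1 + 257·(-1) = 52)
  q = 4: r = 49, s = 0 − 4·1 = -4, t = 1 − 4·(-1) = 5  (check: 309·(-4) + 257·5 = 49)
  q = 1: r = 3, s = 1 − 1·(-4) = 5, t = -1 − 1·5 = -6  (check: 309·5 + 257·(-6) = 3)
  q = 16: r = 1, s = -4 − 16·5 = -84, t = 5 − 16·(-6) = 101  (check: 309·(-84) + 257·101 = 1)
The row with r = 1 (the gcd) gives the Bezout coefficients s = -84, t = 101.
Result: 309 · (-84) + 257 · (101) = 1.

gcd(309, 257) = 1; s = -84, t = 101 (check: 309·(-84) + 257·101 = 1).


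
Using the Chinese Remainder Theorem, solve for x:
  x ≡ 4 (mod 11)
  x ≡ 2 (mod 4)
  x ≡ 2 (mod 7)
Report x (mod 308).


Moduli 11, 4, 7 are pairwise coprime; by CRT there is a unique solution modulo M = 11 · 4 · 7 = 308.
Solve pairwise, accumulating the modulus:
  Start with x ≡ 4 (mod 11).
  Combine with x ≡ 2 (mod 4): since gcd(11, 4) = 1, we get a unique residue mod 44.
    Write x = 4 + 11·t and substitute into x ≡ 2 (mod 4): 11·t ≡ 2 − 4 = -2 (mod 4).
    Reduce coefficients mod 4: 3·t ≡ 2 (mod 4).
    The inverse of 3 mod 4 is 3 (since 3·3 = 9 = 2·4 + 1), so t ≡ 3·2 = 6 ≡ 2 (mod 4).
    Then x = 4 + 11·2 = 26, valid modulo lcm(11, 4) = 44: x ≡ 26 (mod 44).
  Combine with x ≡ 2 (mod 7): since gcd(44, 7) = 1, we get a unique residue mod 308.
    Write x = 26 + 44·t and substitute into x ≡ 2 (mod 7): 44·t ≡ 2 − 26 = -24 (mod 7).
    Reduce coefficients mod 7: 2·t ≡ 4 (mod 7).
    The inverse of 2 mod 7 is 4 (since 2·4 = 8 = 1·7 + 1), so t ≡ 4·4 = 16 ≡ 2 (mod 7).
    Then x = 26 + 44·2 = 114, valid modulo lcm(44, 7) = 308: x ≡ 114 (mod 308).
Verify: 114 mod 11 = 4 ✓, 114 mod 4 = 2 ✓, 114 mod 7 = 2 ✓.

x ≡ 114 (mod 308).


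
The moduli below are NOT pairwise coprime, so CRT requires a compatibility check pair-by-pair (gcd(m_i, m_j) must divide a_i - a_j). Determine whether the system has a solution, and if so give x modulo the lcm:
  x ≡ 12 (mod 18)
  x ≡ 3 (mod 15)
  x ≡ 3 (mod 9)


Moduli 18, 15, 9 are not pairwise coprime, so CRT works modulo lcm(m_i) when all pairwise compatibility conditions hold.
Pairwise compatibility: gcd(m_i, m_j) must divide a_i - a_j for every pair.
Merge one congruence at a time:
  Start: x ≡ 12 (mod 18).
  Combine with x ≡ 3 (mod 15): gcd(18, 15) = 3; 3 - 12 = -9, which IS divisible by 3, so compatible.
    Write x = 12 + 18·t and substitute into x ≡ 3 (mod 15): 18·t ≡ 3 − 12 = -9 (mod 15).
    Divide the congruence (and modulus) by g = 3: 6·t ≡ -3 (mod 5).
    Reduce coefficients mod 5: 1·t ≡ 2 (mod 5).
    So t ≡ 2 (mod 5).
    Then x = 12 + 18·2 = 48, valid modulo lcm(18, 15) = 90: x ≡ 48 (mod 90).
  Combine with x ≡ 3 (mod 9): gcd(90, 9) = 9; 3 - 48 = -45, which IS divisible by 9, so compatible.
    Write x = 48 + 90·t and substitute into x ≡ 3 (mod 9): 90·t ≡ 3 − 48 = -45 (mod 9).
    Divide the congruence (and modulus) by g = 9: 10·t ≡ -5 (mod 1).
    Modulo 1 every t works; take t = 0.
    Then x = 48 + 90·0 = 48, valid modulo lcm(90, 9) = 90: x ≡ 48 (mod 90).
Verify: 48 mod 18 = 12, 48 mod 15 = 3, 48 mod 9 = 3.

x ≡ 48 (mod 90).


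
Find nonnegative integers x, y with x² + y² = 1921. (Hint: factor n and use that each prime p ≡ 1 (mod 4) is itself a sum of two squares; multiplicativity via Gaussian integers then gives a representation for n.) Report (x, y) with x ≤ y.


Step 1: Factor n = 1921 = 17 · 113.
Step 2: Check the mod-4 condition on each prime factor: 17 ≡ 1 (mod 4), exponent 1; 113 ≡ 1 (mod 4), exponent 1.
All primes ≡ 3 (mod 4) appear to even exponent (or don't appear), so by the two-squares theorem n IS expressible as a sum of two squares.
Step 3: Build a representation. Here n = 17 · 113 is a product of primes ≡ 1 (mod 4). Each prime p ≡ 1 (mod 4) is itself a sum of two squares; find a² by testing p − a² for a perfect square:
  17: 17 − 1² = 16 = 4² ⇒ 17 = 1² + 4².
  113: 113 − 1² = 112, 113 − 2² = 109, 113 − 3² = 104, 113 − 4² = 97, 113 − 5² = 88, 113 − 6² = 77, 113 − 7² = 64 = 8² ⇒ 113 = 7² + 8².
  Combine using the Brahmagupta–Fibonacci identity (a² + b²)(c² + d²) = (ac − bd)² + (ad + bc)² = (ac + bd)² + (ad − bc)²:
  17 · 113 = 1921: from (1² + 4²)(7² + 8²), take (1·7 − 4·8, 1·8 + 4·7) = (7 − 32, 8 + 28) = (-25, 36); dropping signs (only squares matter) gives (25, 36); check 25² + 36² = 625 + 1296 = 1921 ✓.
Step 4: Order so x ≤ y and verify: 25² + 36² = 625 + 1296 = 1921 = n. ✓

n = 1921 = 25² + 36² (one valid representation with x ≤ y).


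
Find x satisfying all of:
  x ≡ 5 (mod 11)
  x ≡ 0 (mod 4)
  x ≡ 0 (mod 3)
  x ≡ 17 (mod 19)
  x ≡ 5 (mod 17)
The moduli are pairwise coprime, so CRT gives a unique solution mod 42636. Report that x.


Product of moduli M = 11 · 4 · 3 · 19 · 17 = 42636.
Merge one congruence at a time:
  Start: x ≡ 5 (mod 11).
  Combine with x ≡ 0 (mod 4); new modulus lcm = 44.
    Write x = 5 + 11·t and substitute into x ≡ 0 (mod 4): 11·t ≡ 0 − 5 = -5 (mod 4).
    Reduce coefficients mod 4: 3·t ≡ 3 (mod 4).
    The inverse of 3 mod 4 is 3 (since 3·3 = 9 = 2·4 + 1), so t ≡ 3·3 = 9 ≡ 1 (mod 4).
    Then x = 5 + 11·1 = 16, valid modulo lcm(11, 4) = 44: x ≡ 16 (mod 44).
  Combine with x ≡ 0 (mod 3); new modulus lcm = 132.
    Write x = 16 + 44·t and substitute into x ≡ 0 (mod 3): 44·t ≡ 0 − 16 = -16 (mod 3).
    Reduce coefficients mod 3: 2·t ≡ 2 (mod 3).
    The inverse of 2 mod 3 is 2 (since 2·2 = 4 = 1·3 + 1), so t ≡ 2·2 = 4 ≡ 1 (mod 3).
    Then x = 16 + 44·1 = 60, valid modulo lcm(44, 3) = 132: x ≡ 60 (mod 132).
  Combine with x ≡ 17 (mod 19); new modulus lcm = 2508.
    Write x = 60 + 132·t and substitute into x ≡ 17 (mod 19): 132·t ≡ 17 − 60 = -43 (mod 19).
    Reduce coefficients mod 19: 18·t ≡ 14 (mod 19).
    The inverse of 18 mod 19 is 18 (since 18·18 = 324 = 17·19 + 1), so t ≡ 18·14 = 252 ≡ 5 (mod 19).
    Then x = 60 + 132·5 = 720, valid modulo lcm(132, 19) = 2508: x ≡ 720 (mod 2508).
  Combine with x ≡ 5 (mod 17); new modulus lcm = 42636.
    Write x = 720 + 2508·t and substitute into x ≡ 5 (mod 17): 2508·t ≡ 5 − 720 = -715 (mod 17).
    Reduce coefficients mod 17: 9·t ≡ 16 (mod 17).
    The inverse of 9 mod 17 is 2 (since 9·2 = 18 = 1·17 + 1), so t ≡ 2·16 = 32 ≡ 15 (mod 17).
    Then x = 720 + 2508·15 = 38340, valid modulo lcm(2508, 17) = 42636: x ≡ 38340 (mod 42636).
Verify against each original: 38340 mod 11 = 5, 38340 mod 4 = 0, 38340 mod 3 = 0, 38340 mod 19 = 17, 38340 mod 17 = 5.

x ≡ 38340 (mod 42636).


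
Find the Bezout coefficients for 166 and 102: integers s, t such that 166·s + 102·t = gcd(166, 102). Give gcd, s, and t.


Euclidean algorithm on (166, 102) — divide until remainder is 0:
  166 = 1 · 102 + 64
  102 = 1 · 64 + 38
  64 = 1 · 38 + 26
  38 = 1 · 26 + 12
  26 = 2 · 12 + 2
  12 = 6 · 2 + 0
gcd(166, 102) = 2.
Track Bezout coefficients alongside the remainders: start with r₀ = 166 = a·1 + b·0 (s = 1, t = 0) and r₁ = 102 = a·0 + b·1 (s = 0, t = 1); each new remainder r_{k+1} = r_{k-1} − q_k·r_k inherits s_{k+1} = s_{k-1} − q_k·s_k, t_{k+1} = t_{k-1} − q_k·t_k, so r_k = a·s_k + b·t_k at every step:
  q = 1: r = 64, s = 1 − 1·0 = 1, t = 0 − 1·1 = -1  (check: 166·1 + 102·(-1) = 64)
  q = 1: r = 38, s = 0 − 1·1 = -1, t = 1 − 1·(-1) = 2  (check: 166·(-1) + 102·2 = 38)
  q = 1: r = 26, s = 1 − 1·(-1) = 2, t = -1 − 1·2 = -3  (check: 166·2 + 102·(-3) = 26)
  q = 1: r = 12, s = -1 − 1·2 = -3, t = 2 − 1·(-3) = 5  (check: 166·(-3) + 102·5 = 12)
  q = 2: r = 2, s = 2 − 2·(-3) = 8, t = -3 − 2·5 = -13  (check: 166·8 + 102·(-13) = 2)
The row with r = 2 (the gcd) gives the Bezout coefficients s = 8, t = -13.
Result: 166 · (8) + 102 · (-13) = 2.

gcd(166, 102) = 2; s = 8, t = -13 (check: 166·8 + 102·(-13) = 2).


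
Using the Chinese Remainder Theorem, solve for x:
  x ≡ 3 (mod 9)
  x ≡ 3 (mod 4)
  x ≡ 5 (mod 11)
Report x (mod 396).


Moduli 9, 4, 11 are pairwise coprime; by CRT there is a unique solution modulo M = 9 · 4 · 11 = 396.
Solve pairwise, accumulating the modulus:
  Start with x ≡ 3 (mod 9).
  Combine with x ≡ 3 (mod 4): since gcd(9, 4) = 1, we get a unique residue mod 36.
    Write x = 3 + 9·t and substitute into x ≡ 3 (mod 4): 9·t ≡ 3 − 3 = 0 (mod 4).
    Reduce coefficients mod 4: 1·t ≡ 0 (mod 4).
    So t ≡ 0 (mod 4).
    Then x = 3 + 9·0 = 3, valid modulo lcm(9, 4) = 36: x ≡ 3 (mod 36).
  Combine with x ≡ 5 (mod 11): since gcd(36, 11) = 1, we get a unique residue mod 396.
    Write x = 3 + 36·t and substitute into x ≡ 5 (mod 11): 36·t ≡ 5 − 3 = 2 (mod 11).
    Reduce coefficients mod 11: 3·t ≡ 2 (mod 11).
    The inverse of 3 mod 11 is 4 (since 3·4 = 12 = 1·11 + 1), so t ≡ 4·2 = 8 ≡ 8 (mod 11).
    Then x = 3 + 36·8 = 291, valid modulo lcm(36, 11) = 396: x ≡ 291 (mod 396).
Verify: 291 mod 9 = 3 ✓, 291 mod 4 = 3 ✓, 291 mod 11 = 5 ✓.

x ≡ 291 (mod 396).


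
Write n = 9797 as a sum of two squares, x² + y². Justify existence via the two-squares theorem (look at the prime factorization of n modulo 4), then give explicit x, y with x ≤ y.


Step 1: Factor n = 9797 = 97 · 101.
Step 2: Check the mod-4 condition on each prime factor: 97 ≡ 1 (mod 4), exponent 1; 101 ≡ 1 (mod 4), exponent 1.
All primes ≡ 3 (mod 4) appear to even exponent (or don't appear), so by the two-squares theorem n IS expressible as a sum of two squares.
Step 3: Build a representation. Here n = 97 · 101 is a product of primes ≡ 1 (mod 4). Each prime p ≡ 1 (mod 4) is itself a sum of two squares; find a² by testing p − a² for a perfect square:
  97: 97 − 1² = 96, 97 − 2² = 93, 97 − 3² = 88, 97 − 4² = 81 = 9² ⇒ 97 = 4² + 9².
  101: 101 − 1² = 100 = 10² ⇒ 101 = 1² + 10².
  Combine using the Brahmagupta–Fibonacci identity (a² + b²)(c² + d²) = (ac − bd)² + (ad + bc)² = (ac + bd)² + (ad − bc)²:
  97 · 101 = 9797: from (4² + 9²)(1² + 10²), take (4·1 − 9·10, 4·10 + 9·1) = (4 − 90, 40 + 9) = (-86, 49); dropping signs (only squares matter) gives (86, 49); check 86² + 49² = 7396 + 2401 = 9797 ✓.
Step 4: Order so x ≤ y and verify: 49² + 86² = 2401 + 7396 = 9797 = n. ✓

n = 9797 = 49² + 86² (one valid representation with x ≤ y).


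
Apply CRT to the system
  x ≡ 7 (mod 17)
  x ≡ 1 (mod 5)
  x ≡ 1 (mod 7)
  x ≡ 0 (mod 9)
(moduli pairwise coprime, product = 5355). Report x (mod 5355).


Product of moduli M = 17 · 5 · 7 · 9 = 5355.
Merge one congruence at a time:
  Start: x ≡ 7 (mod 17).
  Combine with x ≡ 1 (mod 5); new modulus lcm = 85.
    Write x = 7 + 17·t and substitute into x ≡ 1 (mod 5): 17·t ≡ 1 − 7 = -6 (mod 5).
    Reduce coefficients mod 5: 2·t ≡ 4 (mod 5).
    The inverse of 2 mod 5 is 3 (since 2·3 = 6 = 1·5 + 1), so t ≡ 3·4 = 12 ≡ 2 (mod 5).
    Then x = 7 + 17·2 = 41, valid modulo lcm(17, 5) = 85: x ≡ 41 (mod 85).
  Combine with x ≡ 1 (mod 7); new modulus lcm = 595.
    Write x = 41 + 85·t and substitute into x ≡ 1 (mod 7): 85·t ≡ 1 − 41 = -40 (mod 7).
    Reduce coefficients mod 7: 1·t ≡ 2 (mod 7).
    So t ≡ 2 (mod 7).
    Then x = 41 + 85·2 = 211, valid modulo lcm(85, 7) = 595: x ≡ 211 (mod 595).
  Combine with x ≡ 0 (mod 9); new modulus lcm = 5355.
    Write x = 211 + 595·t and substitute into x ≡ 0 (mod 9): 595·t ≡ 0 − 211 = -211 (mod 9).
    Reduce coefficients mod 9: 1·t ≡ 5 (mod 9).
    So t ≡ 5 (mod 9).
    Then x = 211 + 595·5 = 3186, valid modulo lcm(595, 9) = 5355: x ≡ 3186 (mod 5355).
Verify against each original: 3186 mod 17 = 7, 3186 mod 5 = 1, 3186 mod 7 = 1, 3186 mod 9 = 0.

x ≡ 3186 (mod 5355).


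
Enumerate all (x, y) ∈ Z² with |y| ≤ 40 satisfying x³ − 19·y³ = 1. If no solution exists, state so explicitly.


The equation is x³ - 19y³ = 1. For fixed y, x³ = 19·y³ + 1, so a solution requires the RHS to be a perfect cube.
Strategy: iterate y from -40 to 40, compute RHS = 19·y³ + 1, and check whether it is a (positive or negative) perfect cube.
Check small values of y:
  y = 0: RHS = 1 = (1)³ ⇒ x = 1 works.
  y = 1: RHS = 20 is not a perfect cube.
  y = -1: RHS = -18 is not a perfect cube.
  y = 2: RHS = 153 is not a perfect cube.
  y = -2: RHS = -151 is not a perfect cube.
  y = 3: RHS = 514 is not a perfect cube.
  y = -3: RHS = -512 = (-8)³ ⇒ x = -8 works.
Continuing the search up to |y| = 40 finds no further solutions beyond those listed.
Collected solutions: (1, 0), (-8, -3).

Solutions (with |y| ≤ 40): (1, 0), (-8, -3).


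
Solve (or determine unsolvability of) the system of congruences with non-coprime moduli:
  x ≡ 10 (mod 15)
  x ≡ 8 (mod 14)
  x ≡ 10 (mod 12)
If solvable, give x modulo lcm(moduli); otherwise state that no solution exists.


Moduli 15, 14, 12 are not pairwise coprime, so CRT works modulo lcm(m_i) when all pairwise compatibility conditions hold.
Pairwise compatibility: gcd(m_i, m_j) must divide a_i - a_j for every pair.
Merge one congruence at a time:
  Start: x ≡ 10 (mod 15).
  Combine with x ≡ 8 (mod 14): gcd(15, 14) = 1; 8 - 10 = -2, which IS divisible by 1, so compatible.
    Write x = 10 + 15·t and substitute into x ≡ 8 (mod 14): 15·t ≡ 8 − 10 = -2 (mod 14).
    Reduce coefficients mod 14: 1·t ≡ 12 (mod 14).
    So t ≡ 12 (mod 14).
    Then x = 10 + 15·12 = 190, valid modulo lcm(15, 14) = 210: x ≡ 190 (mod 210).
  Combine with x ≡ 10 (mod 12): gcd(210, 12) = 6; 10 - 190 = -180, which IS divisible by 6, so compatible.
    Write x = 190 + 210·t and substitute into x ≡ 10 (mod 12): 210·t ≡ 10 − 190 = -180 (mod 12).
    Divide the congruence (and modulus) by g = 6: 35·t ≡ -30 (mod 2).
    Reduce coefficients mod 2: 1·t ≡ 0 (mod 2).
    So t ≡ 0 (mod 2).
    Then x = 190 + 210·0 = 190, valid modulo lcm(210, 12) = 420: x ≡ 190 (mod 420).
Verify: 190 mod 15 = 10, 190 mod 14 = 8, 190 mod 12 = 10.

x ≡ 190 (mod 420).


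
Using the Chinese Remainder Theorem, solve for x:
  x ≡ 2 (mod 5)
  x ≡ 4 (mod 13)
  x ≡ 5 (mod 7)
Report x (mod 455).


Moduli 5, 13, 7 are pairwise coprime; by CRT there is a unique solution modulo M = 5 · 13 · 7 = 455.
Solve pairwise, accumulating the modulus:
  Start with x ≡ 2 (mod 5).
  Combine with x ≡ 4 (mod 13): since gcd(5, 13) = 1, we get a unique residue mod 65.
    Write x = 2 + 5·t and substitute into x ≡ 4 (mod 13): 5·t ≡ 4 − 2 = 2 (mod 13).
    The inverse of 5 mod 13 is 8 (since 5·8 = 40 = 3·13 + 1), so t ≡ 8·2 = 16 ≡ 3 (mod 13).
    Then x = 2 + 5·3 = 17, valid modulo lcm(5, 13) = 65: x ≡ 17 (mod 65).
  Combine with x ≡ 5 (mod 7): since gcd(65, 7) = 1, we get a unique residue mod 455.
    Write x = 17 + 65·t and substitute into x ≡ 5 (mod 7): 65·t ≡ 5 − 17 = -12 (mod 7).
    Reduce coefficients mod 7: 2·t ≡ 2 (mod 7).
    The inverse of 2 mod 7 is 4 (since 2·4 = 8 = 1·7 + 1), so t ≡ 4·2 = 8 ≡ 1 (mod 7).
    Then x = 17 + 65·1 = 82, valid modulo lcm(65, 7) = 455: x ≡ 82 (mod 455).
Verify: 82 mod 5 = 2 ✓, 82 mod 13 = 4 ✓, 82 mod 7 = 5 ✓.

x ≡ 82 (mod 455).


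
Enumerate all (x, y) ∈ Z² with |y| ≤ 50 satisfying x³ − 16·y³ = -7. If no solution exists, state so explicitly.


The equation is x³ - 16y³ = -7. For fixed y, x³ = 16·y³ − 7, so a solution requires the RHS to be a perfect cube.
Strategy: iterate y from -50 to 50, compute RHS = 16·y³ − 7, and check whether it is a (positive or negative) perfect cube.
Check small values of y:
  y = 0: RHS = -7 is not a perfect cube.
  y = 1: RHS = 9 is not a perfect cube.
  y = -1: RHS = -23 is not a perfect cube.
  y = 2: RHS = 121 is not a perfect cube.
  y = -2: RHS = -135 is not a perfect cube.
  y = 3: RHS = 425 is not a perfect cube.
  y = -3: RHS = -439 is not a perfect cube.
Continuing the search up to |y| = 50 finds no solutions either.
No (x, y) in the scanned range satisfies the equation.

No integer solutions with |y| ≤ 50.


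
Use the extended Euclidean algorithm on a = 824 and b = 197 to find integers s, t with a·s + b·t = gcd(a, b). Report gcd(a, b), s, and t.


Euclidean algorithm on (824, 197) — divide until remainder is 0:
  824 = 4 · 197 + 36
  197 = 5 · 36 + 17
  36 = 2 · 17 + 2
  17 = 8 · 2 + 1
  2 = 2 · 1 + 0
gcd(824, 197) = 1.
Track Bezout coefficients alongside the remainders: start with r₀ = 824 = a·1 + b·0 (s = 1, t = 0) and r₁ = 197 = a·0 + b·1 (s = 0, t = 1); each new remainder r_{k+1} = r_{k-1} − q_k·r_k inherits s_{k+1} = s_{k-1} − q_k·s_k, t_{k+1} = t_{k-1} − q_k·t_k, so r_k = a·s_k + b·t_k at every step:
  q = 4: r = 36, s = 1 − 4·0 = 1, t = 0 − 4·1 = -4  (check: 824·1 + 197·(-4) = 36)
  q = 5: r = 17, s = 0 − 5·1 = -5, t = 1 − 5·(-4) = 21  (check: 824·(-5) + 197·21 = 17)
  q = 2: r = 2, s = 1 − 2·(-5) = 11, t = -4 − 2·21 = -46  (check: 824·11 + 197·(-46) = 2)
  q = 8: r = 1, s = -5 − 8·11 = -93, t = 21 − 8·(-46) = 389  (check: 824·(-93) + 197·389 = 1)
The row with r = 1 (the gcd) gives the Bezout coefficients s = -93, t = 389.
Result: 824 · (-93) + 197 · (389) = 1.

gcd(824, 197) = 1; s = -93, t = 389 (check: 824·(-93) + 197·389 = 1).


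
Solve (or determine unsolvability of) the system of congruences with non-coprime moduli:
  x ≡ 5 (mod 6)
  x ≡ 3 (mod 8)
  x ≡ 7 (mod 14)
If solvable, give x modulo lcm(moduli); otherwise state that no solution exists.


Moduli 6, 8, 14 are not pairwise coprime, so CRT works modulo lcm(m_i) when all pairwise compatibility conditions hold.
Pairwise compatibility: gcd(m_i, m_j) must divide a_i - a_j for every pair.
Merge one congruence at a time:
  Start: x ≡ 5 (mod 6).
  Combine with x ≡ 3 (mod 8): gcd(6, 8) = 2; 3 - 5 = -2, which IS divisible by 2, so compatible.
    Write x = 5 + 6·t and substitute into x ≡ 3 (mod 8): 6·t ≡ 3 − 5 = -2 (mod 8).
    Divide the congruence (and modulus) by g = 2: 3·t ≡ -1 (mod 4).
    Reduce coefficients mod 4: 3·t ≡ 3 (mod 4).
    The inverse of 3 mod 4 is 3 (since 3·3 = 9 = 2·4 + 1), so t ≡ 3·3 = 9 ≡ 1 (mod 4).
    Then x = 5 + 6·1 = 11, valid modulo lcm(6, 8) = 24: x ≡ 11 (mod 24).
  Combine with x ≡ 7 (mod 14): gcd(24, 14) = 2; 7 - 11 = -4, which IS divisible by 2, so compatible.
    Write x = 11 + 24·t and substitute into x ≡ 7 (mod 14): 24·t ≡ 7 − 11 = -4 (mod 14).
    Divide the congruence (and modulus) by g = 2: 12·t ≡ -2 (mod 7).
    Reduce coefficients mod 7: 5·t ≡ 5 (mod 7).
    The inverse of 5 mod 7 is 3 (since 5·3 = 15 = 2·7 + 1), so t ≡ 3·5 = 15 ≡ 1 (mod 7).
    Then x = 11 + 24·1 = 35, valid modulo lcm(24, 14) = 168: x ≡ 35 (mod 168).
Verify: 35 mod 6 = 5, 35 mod 8 = 3, 35 mod 14 = 7.

x ≡ 35 (mod 168).


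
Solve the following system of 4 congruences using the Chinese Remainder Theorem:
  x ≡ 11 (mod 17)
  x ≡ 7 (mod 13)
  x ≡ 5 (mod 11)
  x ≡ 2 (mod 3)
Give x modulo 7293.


Product of moduli M = 17 · 13 · 11 · 3 = 7293.
Merge one congruence at a time:
  Start: x ≡ 11 (mod 17).
  Combine with x ≡ 7 (mod 13); new modulus lcm = 221.
    Write x = 11 + 17·t and substitute into x ≡ 7 (mod 13): 17·t ≡ 7 − 11 = -4 (mod 13).
    Reduce coefficients mod 13: 4·t ≡ 9 (mod 13).
    The inverse of 4 mod 13 is 10 (since 4·10 = 40 = 3·13 + 1), so t ≡ 10·9 = 90 ≡ 12 (mod 13).
    Then x = 11 + 17·12 = 215, valid modulo lcm(17, 13) = 221: x ≡ 215 (mod 221).
  Combine with x ≡ 5 (mod 11); new modulus lcm = 2431.
    Write x = 215 + 221·t and substitute into x ≡ 5 (mod 11): 221·t ≡ 5 − 215 = -210 (mod 11).
    Reduce coefficients mod 11: 1·t ≡ 10 (mod 11).
    So t ≡ 10 (mod 11).
    Then x = 215 + 221·10 = 2425, valid modulo lcm(221, 11) = 2431: x ≡ 2425 (mod 2431).
  Combine with x ≡ 2 (mod 3); new modulus lcm = 7293.
    Write x = 2425 + 2431·t and substitute into x ≡ 2 (mod 3): 2431·t ≡ 2 − 2425 = -2423 (mod 3).
    Reduce coefficients mod 3: 1·t ≡ 1 (mod 3).
    So t ≡ 1 (mod 3).
    Then x = 2425 + 2431·1 = 4856, valid modulo lcm(2431, 3) = 7293: x ≡ 4856 (mod 7293).
Verify against each original: 4856 mod 17 = 11, 4856 mod 13 = 7, 4856 mod 11 = 5, 4856 mod 3 = 2.

x ≡ 4856 (mod 7293).


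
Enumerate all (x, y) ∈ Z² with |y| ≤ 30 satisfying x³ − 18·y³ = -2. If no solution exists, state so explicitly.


The equation is x³ - 18y³ = -2. For fixed y, x³ = 18·y³ − 2, so a solution requires the RHS to be a perfect cube.
Strategy: iterate y from -30 to 30, compute RHS = 18·y³ − 2, and check whether it is a (positive or negative) perfect cube.
Check small values of y:
  y = 0: RHS = -2 is not a perfect cube.
  y = 1: RHS = 16 is not a perfect cube.
  y = -1: RHS = -20 is not a perfect cube.
  y = 2: RHS = 142 is not a perfect cube.
  y = -2: RHS = -146 is not a perfect cube.
  y = 3: RHS = 484 is not a perfect cube.
  y = -3: RHS = -488 is not a perfect cube.
Continuing the search up to |y| = 30 finds no solutions either.
No (x, y) in the scanned range satisfies the equation.

No integer solutions with |y| ≤ 30.


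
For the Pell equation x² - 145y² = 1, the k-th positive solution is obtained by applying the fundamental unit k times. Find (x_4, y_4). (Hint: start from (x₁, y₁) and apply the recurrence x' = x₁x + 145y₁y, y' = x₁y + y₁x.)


Step 1: Find the fundamental solution (x₁, y₁) of x² - 145y² = 1.
  Expand √145 as a continued fraction. a₀ = ⌊√145⌋ = 12; iterate m_{k+1} = d_k·a_k − m_k, d_{k+1} = (145 − m_{k+1}²)/d_k, a_{k+1} = ⌊(a₀ + m_{k+1})/d_{k+1}⌋ (starting m₀ = 0, d₀ = 1), with convergents p_k = a_k·p_{k-1} + p_{k-2}, q_k = a_k·q_{k-1} + q_{k-2} (p₋₁ = 1, q₋₁ = 0):
  k = 0: a₀ = 12; p₀/q₀ = 12/1; p₀² − 145·q₀² = 144 − 145 = -1.
  k = 1: m = 12, d = 1, a = ⌊(12 + 12)/1⌋ = 24; p/q = (24·12 + 1)/(24·1 + 0) = 289/24; p² − 145·q² = 83521 − 83520 = 1.
  The first convergent with p² − 145·q² = 1 gives the fundamental solution (x₁, y₁) = (289, 24).
Step 2: Apply the recurrence (x_{n+1}, y_{n+1}) = (x₁x_n + 145y₁y_n, x₁y_n + y₁x_n) repeatedly.
  From (x_1, y_1) = (289, 24): x_2 = 289·289 + 145·24·24 = 167041; y_2 = 289·24 + 24·289 = 13872.
  From (x_2, y_2) = (167041, 13872): x_3 = 289·167041 + 145·24·13872 = 96549409; y_3 = 289·13872 + 24·167041 = 8017992.
  From (x_3, y_3) = (96549409, 8017992): x_4 = 289·96549409 + 145·24·8017992 = 55805391361; y_4 = 289·8017992 + 24·96549409 = 4634385504.
Step 3: Verify x_4² - 145·y_4² = 3114241704954373432321 - 3114241704954373432320 = 1 (should be 1). ✓

(x_1, y_1) = (289, 24); (x_4, y_4) = (55805391361, 4634385504).


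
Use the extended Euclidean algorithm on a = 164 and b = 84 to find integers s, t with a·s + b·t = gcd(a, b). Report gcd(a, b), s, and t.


Euclidean algorithm on (164, 84) — divide until remainder is 0:
  164 = 1 · 84 + 80
  84 = 1 · 80 + 4
  80 = 20 · 4 + 0
gcd(164, 84) = 4.
Track Bezout coefficients alongside the remainders: start with r₀ = 164 = a·1 + b·0 (s = 1, t = 0) and r₁ = 84 = a·0 + b·1 (s = 0, t = 1); each new remainder r_{k+1} = r_{k-1} − q_k·r_k inherits s_{k+1} = s_{k-1} − q_k·s_k, t_{k+1} = t_{k-1} − q_k·t_k, so r_k = a·s_k + b·t_k at every step:
  q = 1: r = 80, s = 1 − 1·0 = 1, t = 0 − 1·1 = -1  (check: 164·1 + 84·(-1) = 80)
  q = 1: r = 4, s = 0 − 1·1 = -1, t = 1 − 1·(-1) = 2  (check: 164·(-1) + 84·2 = 4)
The row with r = 4 (the gcd) gives the Bezout coefficients s = -1, t = 2.
Result: 164 · (-1) + 84 · (2) = 4.

gcd(164, 84) = 4; s = -1, t = 2 (check: 164·(-1) + 84·2 = 4).


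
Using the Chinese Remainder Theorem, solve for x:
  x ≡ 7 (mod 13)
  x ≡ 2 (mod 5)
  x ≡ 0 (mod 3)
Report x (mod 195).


Moduli 13, 5, 3 are pairwise coprime; by CRT there is a unique solution modulo M = 13 · 5 · 3 = 195.
Solve pairwise, accumulating the modulus:
  Start with x ≡ 7 (mod 13).
  Combine with x ≡ 2 (mod 5): since gcd(13, 5) = 1, we get a unique residue mod 65.
    Write x = 7 + 13·t and substitute into x ≡ 2 (mod 5): 13·t ≡ 2 − 7 = -5 (mod 5).
    Reduce coefficients mod 5: 3·t ≡ 0 (mod 5).
    The inverse of 3 mod 5 is 2 (since 3·2 = 6 = 1·5 + 1), so t ≡ 2·0 = 0 ≡ 0 (mod 5).
    Then x = 7 + 13·0 = 7, valid modulo lcm(13, 5) = 65: x ≡ 7 (mod 65).
  Combine with x ≡ 0 (mod 3): since gcd(65, 3) = 1, we get a unique residue mod 195.
    Write x = 7 + 65·t and substitute into x ≡ 0 (mod 3): 65·t ≡ 0 − 7 = -7 (mod 3).
    Reduce coefficients mod 3: 2·t ≡ 2 (mod 3).
    The inverse of 2 mod 3 is 2 (since 2·2 = 4 = 1·3 + 1), so t ≡ 2·2 = 4 ≡ 1 (mod 3).
    Then x = 7 + 65·1 = 72, valid modulo lcm(65, 3) = 195: x ≡ 72 (mod 195).
Verify: 72 mod 13 = 7 ✓, 72 mod 5 = 2 ✓, 72 mod 3 = 0 ✓.

x ≡ 72 (mod 195).


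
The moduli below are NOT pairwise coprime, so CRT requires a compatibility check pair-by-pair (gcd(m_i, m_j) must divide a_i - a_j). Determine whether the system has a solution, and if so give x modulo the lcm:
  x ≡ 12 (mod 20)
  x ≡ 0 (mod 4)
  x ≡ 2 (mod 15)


Moduli 20, 4, 15 are not pairwise coprime, so CRT works modulo lcm(m_i) when all pairwise compatibility conditions hold.
Pairwise compatibility: gcd(m_i, m_j) must divide a_i - a_j for every pair.
Merge one congruence at a time:
  Start: x ≡ 12 (mod 20).
  Combine with x ≡ 0 (mod 4): gcd(20, 4) = 4; 0 - 12 = -12, which IS divisible by 4, so compatible.
    Write x = 12 + 20·t and substitute into x ≡ 0 (mod 4): 20·t ≡ 0 − 12 = -12 (mod 4).
    Divide the congruence (and modulus) by g = 4: 5·t ≡ -3 (mod 1).
    Modulo 1 every t works; take t = 0.
    Then x = 12 + 20·0 = 12, valid modulo lcm(20, 4) = 20: x ≡ 12 (mod 20).
  Combine with x ≡ 2 (mod 15): gcd(20, 15) = 5; 2 - 12 = -10, which IS divisible by 5, so compatible.
    Write x = 12 + 20·t and substitute into x ≡ 2 (mod 15): 20·t ≡ 2 − 12 = -10 (mod 15).
    Divide the congruence (and modulus) by g = 5: 4·t ≡ -2 (mod 3).
    Reduce coefficients mod 3: 1·t ≡ 1 (mod 3).
    So t ≡ 1 (mod 3).
    Then x = 12 + 20·1 = 32, valid modulo lcm(20, 15) = 60: x ≡ 32 (mod 60).
Verify: 32 mod 20 = 12, 32 mod 4 = 0, 32 mod 15 = 2.

x ≡ 32 (mod 60).


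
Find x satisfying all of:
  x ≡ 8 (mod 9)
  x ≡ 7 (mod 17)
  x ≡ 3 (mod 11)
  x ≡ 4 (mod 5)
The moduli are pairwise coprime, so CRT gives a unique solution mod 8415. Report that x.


Product of moduli M = 9 · 17 · 11 · 5 = 8415.
Merge one congruence at a time:
  Start: x ≡ 8 (mod 9).
  Combine with x ≡ 7 (mod 17); new modulus lcm = 153.
    Write x = 8 + 9·t and substitute into x ≡ 7 (mod 17): 9·t ≡ 7 − 8 = -1 (mod 17).
    Reduce coefficients mod 17: 9·t ≡ 16 (mod 17).
    The inverse of 9 mod 17 is 2 (since 9·2 = 18 = 1·17 + 1), so t ≡ 2·16 = 32 ≡ 15 (mod 17).
    Then x = 8 + 9·15 = 143, valid modulo lcm(9, 17) = 153: x ≡ 143 (mod 153).
  Combine with x ≡ 3 (mod 11); new modulus lcm = 1683.
    Write x = 143 + 153·t and substitute into x ≡ 3 (mod 11): 153·t ≡ 3 − 143 = -140 (mod 11).
    Reduce coefficients mod 11: 10·t ≡ 3 (mod 11).
    The inverse of 10 mod 11 is 10 (since 10·10 = 100 = 9·11 + 1), so t ≡ 10·3 = 30 ≡ 8 (mod 11).
    Then x = 143 + 153·8 = 1367, valid modulo lcm(153, 11) = 1683: x ≡ 1367 (mod 1683).
  Combine with x ≡ 4 (mod 5); new modulus lcm = 8415.
    Write x = 1367 + 1683·t and substitute into x ≡ 4 (mod 5): 1683·t ≡ 4 − 1367 = -1363 (mod 5).
    Reduce coefficients mod 5: 3·t ≡ 2 (mod 5).
    The inverse of 3 mod 5 is 2 (since 3·2 = 6 = 1·5 + 1), so t ≡ 2·2 = 4 ≡ 4 (mod 5).
    Then x = 1367 + 1683·4 = 8099, valid modulo lcm(1683, 5) = 8415: x ≡ 8099 (mod 8415).
Verify against each original: 8099 mod 9 = 8, 8099 mod 17 = 7, 8099 mod 11 = 3, 8099 mod 5 = 4.

x ≡ 8099 (mod 8415).


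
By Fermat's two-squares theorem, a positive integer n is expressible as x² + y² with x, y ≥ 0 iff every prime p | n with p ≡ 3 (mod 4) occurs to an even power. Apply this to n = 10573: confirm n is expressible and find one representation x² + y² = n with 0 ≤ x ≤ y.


Step 1: Factor n = 10573 = 97 · 109.
Step 2: Check the mod-4 condition on each prime factor: 97 ≡ 1 (mod 4), exponent 1; 109 ≡ 1 (mod 4), exponent 1.
All primes ≡ 3 (mod 4) appear to even exponent (or don't appear), so by the two-squares theorem n IS expressible as a sum of two squares.
Step 3: Build a representation. Here n = 97 · 109 is a product of primes ≡ 1 (mod 4). Each prime p ≡ 1 (mod 4) is itself a sum of two squares; find a² by testing p − a² for a perfect square:
  97: 97 − 1² = 96, 97 − 2² = 93, 97 − 3² = 88, 97 − 4² = 81 = 9² ⇒ 97 = 4² + 9².
  109: 109 − 1² = 108, 109 − 2² = 105, 109 − 3² = 100 = 10² ⇒ 109 = 3² + 10².
  Combine using the Brahmagupta–Fibonacci identity (a² + b²)(c² + d²) = (ac − bd)² + (ad + bc)² = (ac + bd)² + (ad − bc)²:
  97 · 109 = 10573: from (4² + 9²)(3² + 10²), take (4·3 − 9·10, 4·10 + 9·3) = (12 − 90, 40 + 27) = (-78, 67); dropping signs (only squares matter) gives (78, 67); check 78² + 67² = 6084 + 4489 = 10573 ✓.
Step 4: Order so x ≤ y and verify: 67² + 78² = 4489 + 6084 = 10573 = n. ✓

n = 10573 = 67² + 78² (one valid representation with x ≤ y).


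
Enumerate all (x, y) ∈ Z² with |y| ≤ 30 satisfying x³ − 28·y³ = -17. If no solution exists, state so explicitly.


The equation is x³ - 28y³ = -17. For fixed y, x³ = 28·y³ − 17, so a solution requires the RHS to be a perfect cube.
Strategy: iterate y from -30 to 30, compute RHS = 28·y³ − 17, and check whether it is a (positive or negative) perfect cube.
Check small values of y:
  y = 0: RHS = -17 is not a perfect cube.
  y = 1: RHS = 11 is not a perfect cube.
  y = -1: RHS = -45 is not a perfect cube.
  y = 2: RHS = 207 is not a perfect cube.
  y = -2: RHS = -241 is not a perfect cube.
  y = 3: RHS = 739 is not a perfect cube.
  y = -3: RHS = -773 is not a perfect cube.
Continuing the search up to |y| = 30 finds no solutions either.
No (x, y) in the scanned range satisfies the equation.

No integer solutions with |y| ≤ 30.


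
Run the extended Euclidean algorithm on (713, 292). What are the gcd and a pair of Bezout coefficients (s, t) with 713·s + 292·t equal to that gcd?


Euclidean algorithm on (713, 292) — divide until remainder is 0:
  713 = 2 · 292 + 129
  292 = 2 · 129 + 34
  129 = 3 · 34 + 27
  34 = 1 · 27 + 7
  27 = 3 · 7 + 6
  7 = 1 · 6 + 1
  6 = 6 · 1 + 0
gcd(713, 292) = 1.
Track Bezout coefficients alongside the remainders: start with r₀ = 713 = a·1 + b·0 (s = 1, t = 0) and r₁ = 292 = a·0 + b·1 (s = 0, t = 1); each new remainder r_{k+1} = r_{k-1} − q_k·r_k inherits s_{k+1} = s_{k-1} − q_k·s_k, t_{k+1} = t_{k-1} − q_k·t_k, so r_k = a·s_k + b·t_k at every step:
  q = 2: r = 129, s = 1 − 2·0 = 1, t = 0 − 2·1 = -2  (check: 713·1 + 292·(-2) = 129)
  q = 2: r = 34, s = 0 − 2·1 = -2, t = 1 − 2·(-2) = 5  (check: 713·(-2) + 292·5 = 34)
  q = 3: r = 27, s = 1 − 3·(-2) = 7, t = -2 − 3·5 = -17  (check: 713·7 + 292·(-17) = 27)
  q = 1: r = 7, s = -2 − 1·7 = -9, t = 5 − 1·(-17) = 22  (check: 713·(-9) + 292·22 = 7)
  q = 3: r = 6, s = 7 − 3·(-9) = 34, t = -17 − 3·22 = -83  (check: 713·34 + 292·(-83) = 6)
  q = 1: r = 1, s = -9 − 1·34 = -43, t = 22 − 1·(-83) = 105  (check: 713·(-43) + 292·105 = 1)
The row with r = 1 (the gcd) gives the Bezout coefficients s = -43, t = 105.
Result: 713 · (-43) + 292 · (105) = 1.

gcd(713, 292) = 1; s = -43, t = 105 (check: 713·(-43) + 292·105 = 1).
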